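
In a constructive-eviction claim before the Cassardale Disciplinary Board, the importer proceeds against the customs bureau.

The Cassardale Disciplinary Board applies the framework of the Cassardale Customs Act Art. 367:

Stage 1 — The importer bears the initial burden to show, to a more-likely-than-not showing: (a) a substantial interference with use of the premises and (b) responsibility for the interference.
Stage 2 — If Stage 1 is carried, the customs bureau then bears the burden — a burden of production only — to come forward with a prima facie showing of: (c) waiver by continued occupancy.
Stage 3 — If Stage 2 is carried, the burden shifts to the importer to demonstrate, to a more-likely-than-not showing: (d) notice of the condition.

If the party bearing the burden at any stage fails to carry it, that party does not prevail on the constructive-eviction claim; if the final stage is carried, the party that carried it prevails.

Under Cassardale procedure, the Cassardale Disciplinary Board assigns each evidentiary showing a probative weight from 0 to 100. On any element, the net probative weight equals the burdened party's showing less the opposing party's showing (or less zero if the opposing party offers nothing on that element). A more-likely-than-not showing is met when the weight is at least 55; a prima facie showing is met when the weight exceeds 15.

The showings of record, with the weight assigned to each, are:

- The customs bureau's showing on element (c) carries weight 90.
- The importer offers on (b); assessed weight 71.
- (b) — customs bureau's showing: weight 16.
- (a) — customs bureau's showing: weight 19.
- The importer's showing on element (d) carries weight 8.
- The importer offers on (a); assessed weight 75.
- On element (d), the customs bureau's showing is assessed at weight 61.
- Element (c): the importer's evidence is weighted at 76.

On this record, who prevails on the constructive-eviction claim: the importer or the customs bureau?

importer

Stage 1 (importer, a more-likely-than-not showing, weight is at least 55): (a) net 75−19=56 ≥ 55 — meets; (b) net 71−16=55 ≥ 55 — meets.
  The importer carries Stage 1; the customs bureau now bears the burden.
Stage 2 (customs bureau, a prima facie showing, weight exceeds 15): (c) net 90−76=14 ≤ 15 — fails.
  Stage 2 not carried; the customs bureau fails its burden.
The analysis ends at Stage 2; the importer prevails.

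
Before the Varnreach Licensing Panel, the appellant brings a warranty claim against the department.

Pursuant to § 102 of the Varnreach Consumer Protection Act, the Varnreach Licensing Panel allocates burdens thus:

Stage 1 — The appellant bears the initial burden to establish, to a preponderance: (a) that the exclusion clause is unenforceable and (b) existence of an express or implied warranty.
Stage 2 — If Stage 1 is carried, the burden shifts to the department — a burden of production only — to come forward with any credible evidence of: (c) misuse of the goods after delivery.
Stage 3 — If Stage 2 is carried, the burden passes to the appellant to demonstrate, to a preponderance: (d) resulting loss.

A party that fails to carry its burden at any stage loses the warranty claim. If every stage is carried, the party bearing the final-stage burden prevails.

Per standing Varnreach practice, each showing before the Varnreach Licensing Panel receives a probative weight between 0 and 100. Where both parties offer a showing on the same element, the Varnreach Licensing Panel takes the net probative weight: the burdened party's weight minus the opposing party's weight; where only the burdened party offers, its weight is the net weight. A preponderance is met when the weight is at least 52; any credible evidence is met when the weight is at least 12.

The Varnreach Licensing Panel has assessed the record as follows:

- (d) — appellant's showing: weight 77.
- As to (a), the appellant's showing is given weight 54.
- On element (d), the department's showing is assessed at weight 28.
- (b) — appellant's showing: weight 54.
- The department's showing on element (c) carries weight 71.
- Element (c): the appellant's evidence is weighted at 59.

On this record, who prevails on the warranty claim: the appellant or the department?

At Stage 1 the appellant must meet a preponderance (weight is at least 52): on (a) the weight is 54, which does reach 52, so (a) meets the standard; on (b) the weight is 54, ≥ 52, so (b) meets the standard.
  All elements met. The burden passes to the department.
At Stage 2 the department must meet any credible evidence (weight is at least 12): on (c) the weight is 71 less the opposing 59 gives net 12, which does reach 12, so (c) meets the standard.
  Stage 2 carried; the burden shifts to the appellant.
At Stage 3 the appellant must meet a preponderance (weight is at least 52): on (d) the weight is 77 less the opposing 28 gives net 49, which does not reach 52, so (d) does not meet the standard.
  Stage 3 not carried; the appellant fails its burden.
So the department prevails.

department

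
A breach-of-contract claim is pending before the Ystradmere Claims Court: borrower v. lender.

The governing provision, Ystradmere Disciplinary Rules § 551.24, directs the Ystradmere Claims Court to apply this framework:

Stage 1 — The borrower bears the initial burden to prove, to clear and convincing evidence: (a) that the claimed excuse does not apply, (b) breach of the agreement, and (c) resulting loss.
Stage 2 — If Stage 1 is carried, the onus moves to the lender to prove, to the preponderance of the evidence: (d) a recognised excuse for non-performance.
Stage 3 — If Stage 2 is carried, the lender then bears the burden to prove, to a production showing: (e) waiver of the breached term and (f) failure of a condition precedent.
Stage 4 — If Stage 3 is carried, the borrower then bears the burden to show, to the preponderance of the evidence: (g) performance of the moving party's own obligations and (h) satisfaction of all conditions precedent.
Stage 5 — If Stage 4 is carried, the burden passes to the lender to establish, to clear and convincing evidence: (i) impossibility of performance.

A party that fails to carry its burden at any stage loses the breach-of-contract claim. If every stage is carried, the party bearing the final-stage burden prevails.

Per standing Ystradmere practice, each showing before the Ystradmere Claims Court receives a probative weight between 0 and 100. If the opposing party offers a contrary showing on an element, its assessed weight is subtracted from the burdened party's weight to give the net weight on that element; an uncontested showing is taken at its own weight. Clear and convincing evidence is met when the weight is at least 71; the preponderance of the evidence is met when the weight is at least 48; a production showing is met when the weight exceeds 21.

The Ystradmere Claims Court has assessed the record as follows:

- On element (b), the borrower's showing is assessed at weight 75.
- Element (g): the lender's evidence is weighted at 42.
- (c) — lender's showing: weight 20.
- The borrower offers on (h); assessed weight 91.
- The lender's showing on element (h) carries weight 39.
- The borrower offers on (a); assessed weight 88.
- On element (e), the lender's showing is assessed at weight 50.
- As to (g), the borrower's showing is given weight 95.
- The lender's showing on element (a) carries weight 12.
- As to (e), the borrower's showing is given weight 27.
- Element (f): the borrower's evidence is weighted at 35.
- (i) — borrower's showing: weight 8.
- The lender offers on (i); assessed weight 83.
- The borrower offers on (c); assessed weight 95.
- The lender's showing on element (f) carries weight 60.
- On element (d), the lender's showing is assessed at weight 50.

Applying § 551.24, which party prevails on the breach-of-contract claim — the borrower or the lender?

lender

Stage 1 (borrower, clear and convincing evidence, weight is at least 71): (a) net 88−12=76 ≥ 71 — meets; (b) 75 ≥ 71 — meets; (c) net 95−20=75 ≥ 71 — meets.
  All elements met. The burden passes to the lender.
Stage 2 (lender, the preponderance of the evidence, weight is at least 48): (d) 50 ≥ 48 — meets.
  All elements met. The lender retains the burden for Stage 3.
Stage 3 (lender, a production showing, weight exceeds 21): (e) net 50−27=23 > 21 — meets; (f) net 60−35=25 > 21 — meets.
  The lender carries Stage 3; the borrower now bears the burden.
Stage 4 (borrower, the preponderance of the evidence, weight is at least 48): (g) net 95−42=53 ≥ 48 — meets; (h) net 91−39=52 ≥ 48 — meets.
  Stage 4 carried; the burden shifts to the lender.
Stage 5 (lender, clear and convincing evidence, weight is at least 71): (i) net 83−8=75 ≥ 71 — meets.
  All elements met at the final stage.
Every stage carried; the lender prevails.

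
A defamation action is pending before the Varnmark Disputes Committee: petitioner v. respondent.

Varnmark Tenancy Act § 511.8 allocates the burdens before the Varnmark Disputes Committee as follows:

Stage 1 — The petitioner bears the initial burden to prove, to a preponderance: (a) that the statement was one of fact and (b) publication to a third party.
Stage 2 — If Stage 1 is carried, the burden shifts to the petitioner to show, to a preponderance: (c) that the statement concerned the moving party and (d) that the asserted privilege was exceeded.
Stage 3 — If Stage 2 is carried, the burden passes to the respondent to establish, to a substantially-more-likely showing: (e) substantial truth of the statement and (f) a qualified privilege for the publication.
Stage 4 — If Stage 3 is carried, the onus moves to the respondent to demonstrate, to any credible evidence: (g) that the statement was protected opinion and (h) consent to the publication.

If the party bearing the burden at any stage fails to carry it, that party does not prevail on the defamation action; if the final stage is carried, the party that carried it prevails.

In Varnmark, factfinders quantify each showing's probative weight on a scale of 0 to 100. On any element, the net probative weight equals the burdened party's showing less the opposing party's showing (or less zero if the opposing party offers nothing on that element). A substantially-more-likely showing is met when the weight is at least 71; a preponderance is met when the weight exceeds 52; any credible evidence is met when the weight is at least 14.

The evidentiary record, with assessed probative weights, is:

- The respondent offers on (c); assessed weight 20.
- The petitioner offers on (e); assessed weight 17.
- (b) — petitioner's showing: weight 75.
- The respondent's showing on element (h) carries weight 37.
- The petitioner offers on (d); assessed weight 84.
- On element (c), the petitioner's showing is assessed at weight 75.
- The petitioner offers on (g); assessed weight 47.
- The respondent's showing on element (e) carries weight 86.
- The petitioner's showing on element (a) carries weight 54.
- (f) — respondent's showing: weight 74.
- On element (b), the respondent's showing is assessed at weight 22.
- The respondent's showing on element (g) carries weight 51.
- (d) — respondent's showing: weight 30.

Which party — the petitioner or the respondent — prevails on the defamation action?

At Stage 1 the petitioner must meet a preponderance (weight exceeds 52): on (a) the weight is 54, > 52, so (a) meets the standard; on (b) the weight is 75 less the opposing 22 gives net 53, > 52, so (b) meets the standard.
  Stage 1 carried; the burden remains with the petitioner.
At Stage 2 the petitioner must meet a preponderance (weight exceeds 52): on (c) the weight is 75 less the opposing 20 gives net 55, > 52, so (c) meets the standard; on (d) the weight is 84 less the opposing 30 gives net 54, > 52, so (d) meets the standard.
  The petitioner carries Stage 2; the respondent now bears the burden.
At Stage 3 the respondent must meet a substantially-more-likely showing (weight is at least 71): on (e) the weight is 86 less the opposing 17 gives net 69, which does not reach 71, so (e) does not meet the standard; on (f) the weight is 74, ≥ 71, so (f) meets the standard.
  Stage 3 not carried; the respondent fails its burden.
So the petitioner prevails.

petitioner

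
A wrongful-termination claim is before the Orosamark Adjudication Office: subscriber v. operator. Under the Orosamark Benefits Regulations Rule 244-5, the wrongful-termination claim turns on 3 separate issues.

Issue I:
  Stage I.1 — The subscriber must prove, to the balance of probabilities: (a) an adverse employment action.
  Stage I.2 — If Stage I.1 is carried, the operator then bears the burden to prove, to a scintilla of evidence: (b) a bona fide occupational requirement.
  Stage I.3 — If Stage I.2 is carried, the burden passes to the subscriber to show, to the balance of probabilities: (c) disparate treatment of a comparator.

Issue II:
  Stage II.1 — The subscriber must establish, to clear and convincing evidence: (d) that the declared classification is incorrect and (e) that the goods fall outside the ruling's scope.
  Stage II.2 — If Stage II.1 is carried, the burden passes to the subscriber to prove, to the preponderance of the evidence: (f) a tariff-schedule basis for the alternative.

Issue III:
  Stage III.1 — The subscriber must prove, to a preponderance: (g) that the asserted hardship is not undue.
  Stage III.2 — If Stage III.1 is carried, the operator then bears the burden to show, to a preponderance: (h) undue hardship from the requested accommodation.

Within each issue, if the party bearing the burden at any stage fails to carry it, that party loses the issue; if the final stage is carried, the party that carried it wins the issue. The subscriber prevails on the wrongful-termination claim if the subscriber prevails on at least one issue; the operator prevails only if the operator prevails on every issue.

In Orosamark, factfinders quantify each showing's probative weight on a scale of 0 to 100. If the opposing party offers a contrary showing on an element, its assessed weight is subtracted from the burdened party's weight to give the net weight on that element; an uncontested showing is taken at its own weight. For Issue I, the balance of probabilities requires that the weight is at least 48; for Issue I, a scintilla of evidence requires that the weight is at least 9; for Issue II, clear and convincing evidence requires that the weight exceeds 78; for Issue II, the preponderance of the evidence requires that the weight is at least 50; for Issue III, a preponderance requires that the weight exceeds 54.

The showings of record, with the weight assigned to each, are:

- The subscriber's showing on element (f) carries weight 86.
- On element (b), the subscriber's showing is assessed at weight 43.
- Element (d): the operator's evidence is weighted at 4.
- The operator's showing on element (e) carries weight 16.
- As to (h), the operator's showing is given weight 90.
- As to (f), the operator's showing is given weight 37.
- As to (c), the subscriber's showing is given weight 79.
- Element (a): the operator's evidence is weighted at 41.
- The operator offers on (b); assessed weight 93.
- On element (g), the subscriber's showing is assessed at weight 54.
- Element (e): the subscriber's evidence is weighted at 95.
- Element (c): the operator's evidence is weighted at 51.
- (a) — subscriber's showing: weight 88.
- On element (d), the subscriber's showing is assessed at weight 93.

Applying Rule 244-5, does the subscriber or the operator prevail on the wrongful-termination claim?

operator

— Issue I —
Stage I.1 — burden on subscriber; standard: the balance of probabilities (weight is at least 48).
    (a): 88 − 41 = 47 < 48 [not met]
  Stage I.1 not carried; the subscriber fails its burden.
The operator prevails on this issue.
— Issue II —
Stage II.1 — burden on subscriber; standard: clear and convincing evidence (weight exceeds 78).
    (d): 93 − 4 = 89 > 78 [met]
    (e): 95 − 16 = 79 > 78 [met]
  All elements met. The subscriber retains the burden for Stage II.2.
Stage II.2 — burden on subscriber; standard: the preponderance of the evidence (weight is at least 50).
    (f): 86 − 37 = 49 < 50 [not met]
  The subscriber does not carry Stage II.2.
So the operator prevails on this issue.
— Issue III —
At Stage III.1 the subscriber must meet a preponderance (weight exceeds 54): on (g) the weight is 54, ≤ 54, so (g) does not meet the standard.
  Stage III.1 not carried; the subscriber fails its burden.
The analysis ends at Stage III.1; the operator prevails on this issue.
Per-issue: Issue I → operator; Issue II → operator; Issue III → operator. The subscriber must prevail on at least one issue; overall, the operator prevails.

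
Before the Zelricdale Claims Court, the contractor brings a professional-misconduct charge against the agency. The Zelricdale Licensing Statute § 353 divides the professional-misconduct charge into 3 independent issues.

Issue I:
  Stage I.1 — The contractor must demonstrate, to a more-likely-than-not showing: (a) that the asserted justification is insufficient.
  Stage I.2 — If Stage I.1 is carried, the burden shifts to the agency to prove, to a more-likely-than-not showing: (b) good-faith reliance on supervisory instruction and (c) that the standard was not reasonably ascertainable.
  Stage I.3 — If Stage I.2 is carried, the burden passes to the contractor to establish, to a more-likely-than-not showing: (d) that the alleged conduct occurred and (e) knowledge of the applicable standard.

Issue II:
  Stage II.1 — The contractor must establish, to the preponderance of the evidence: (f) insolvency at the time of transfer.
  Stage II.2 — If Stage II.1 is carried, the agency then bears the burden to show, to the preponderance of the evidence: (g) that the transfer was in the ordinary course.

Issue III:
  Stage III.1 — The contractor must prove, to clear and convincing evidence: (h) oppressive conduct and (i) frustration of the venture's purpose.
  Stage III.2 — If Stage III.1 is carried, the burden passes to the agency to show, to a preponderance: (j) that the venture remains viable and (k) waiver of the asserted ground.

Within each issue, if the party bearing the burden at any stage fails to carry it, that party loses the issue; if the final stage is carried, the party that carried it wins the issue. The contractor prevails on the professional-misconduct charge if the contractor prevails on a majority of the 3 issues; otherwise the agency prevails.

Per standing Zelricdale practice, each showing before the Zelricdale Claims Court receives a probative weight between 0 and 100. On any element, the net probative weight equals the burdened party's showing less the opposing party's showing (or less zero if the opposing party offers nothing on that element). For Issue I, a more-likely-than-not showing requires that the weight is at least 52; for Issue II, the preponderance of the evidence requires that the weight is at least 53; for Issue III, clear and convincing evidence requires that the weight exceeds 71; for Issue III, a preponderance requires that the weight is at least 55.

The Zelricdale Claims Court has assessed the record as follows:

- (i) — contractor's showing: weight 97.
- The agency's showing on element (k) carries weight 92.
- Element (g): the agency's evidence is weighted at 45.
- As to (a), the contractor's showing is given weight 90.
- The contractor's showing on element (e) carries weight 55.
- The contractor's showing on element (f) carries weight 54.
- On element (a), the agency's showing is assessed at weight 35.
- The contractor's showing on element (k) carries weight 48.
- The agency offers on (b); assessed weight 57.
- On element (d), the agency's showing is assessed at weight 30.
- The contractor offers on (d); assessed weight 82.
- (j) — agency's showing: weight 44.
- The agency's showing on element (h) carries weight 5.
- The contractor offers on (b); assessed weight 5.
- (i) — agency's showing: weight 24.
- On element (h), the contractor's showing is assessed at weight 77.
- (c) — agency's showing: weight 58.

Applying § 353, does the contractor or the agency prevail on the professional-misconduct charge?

— Issue I —
Stage I.1 (contractor, a more-likely-than-not showing, weight is at least 52): (a) net 90−35=55 ≥ 52 — meets.
  Stage I.1 is satisfied; the onus moves to the agency.
Stage I.2 (agency, a more-likely-than-not showing, weight is at least 52): (b) net 57−5=52 ≥ 52 — meets; (c) 58 ≥ 52 — meets.
  All elements met. The burden passes to the contractor.
Stage I.3 (contractor, a more-likely-than-not showing, weight is at least 52): (d) net 82−30=52 ≥ 52 — meets; (e) 55 ≥ 52 — meets.
  The contractor carries the last stage.
All stages carried — the contractor prevails on this issue.
— Issue II —
Stage II.1 (contractor, the preponderance of the evidence, weight is at least 53): (f) 54 ≥ 53 — meets.
  Stage II.1 is satisfied; the onus moves to the agency.
Stage II.2 (agency, the preponderance of the evidence, weight is at least 53): (g) 45 < 53 — fails.
  The agency does not carry Stage II.2.
The contractor prevails on this issue.
— Issue III —
Stage III.1 (contractor, clear and convincing evidence, weight exceeds 71): (h) net 77−5=72 > 71 — meets; (i) net 97−24=73 > 71 — meets.
  The contractor carries Stage III.1; the agency now bears the burden.
Stage III.2 (agency, a preponderance, weight is at least 55): (j) 44 < 55 — fails; (k) net 92−48=44 < 55 — fails.
  Not every element is met, so the agency fails to carry Stage III.2.
The analysis ends at Stage III.2; the contractor prevails on this issue.
Per-issue: Issue I → contractor; Issue II → contractor; Issue III → contractor. The contractor must prevail on a majority of issues; overall, the contractor prevails.

contractor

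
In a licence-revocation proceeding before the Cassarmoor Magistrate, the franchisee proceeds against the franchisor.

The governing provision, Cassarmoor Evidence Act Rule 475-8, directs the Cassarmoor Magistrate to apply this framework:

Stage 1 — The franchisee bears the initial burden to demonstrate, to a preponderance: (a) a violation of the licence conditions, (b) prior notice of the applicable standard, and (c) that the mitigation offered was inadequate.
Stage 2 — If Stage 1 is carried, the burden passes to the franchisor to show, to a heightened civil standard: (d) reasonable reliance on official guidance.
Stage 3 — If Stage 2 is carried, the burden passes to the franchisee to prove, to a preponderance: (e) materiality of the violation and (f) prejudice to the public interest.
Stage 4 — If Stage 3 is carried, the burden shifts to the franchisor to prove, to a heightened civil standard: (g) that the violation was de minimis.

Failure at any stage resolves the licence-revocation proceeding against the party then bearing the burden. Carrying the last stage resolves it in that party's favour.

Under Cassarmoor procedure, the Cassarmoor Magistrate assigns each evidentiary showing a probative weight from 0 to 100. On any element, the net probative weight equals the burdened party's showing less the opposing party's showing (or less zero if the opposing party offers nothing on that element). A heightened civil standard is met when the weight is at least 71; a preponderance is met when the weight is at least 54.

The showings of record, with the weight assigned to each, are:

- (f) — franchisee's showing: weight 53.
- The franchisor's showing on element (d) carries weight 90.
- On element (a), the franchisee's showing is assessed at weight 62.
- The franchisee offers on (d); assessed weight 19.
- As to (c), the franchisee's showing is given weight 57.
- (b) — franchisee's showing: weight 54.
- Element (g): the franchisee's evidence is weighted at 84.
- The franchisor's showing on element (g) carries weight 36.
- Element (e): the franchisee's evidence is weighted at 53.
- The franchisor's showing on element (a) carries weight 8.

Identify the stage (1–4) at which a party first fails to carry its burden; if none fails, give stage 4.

Stage 1 — burden on franchisee; standard: a preponderance (weight is at least 54).
    (a): 62 − 8 = 54 ≥ 54 [met]
    (b): 54 ≥ 54 [met]
    (c): 57 ≥ 54 [met]
  All elements met. The burden passes to the franchisor.
Stage 2 — burden on franchisor; standard: a heightened civil standard (weight is at least 71).
    (d): 90 − 19 = 71 ≥ 71 [met]
  All elements met. The burden passes to the franchisee.
Stage 3 — burden on franchisee; standard: a preponderance (weight is at least 54).
    (e): 53 < 54 [not met]
    (f): 53 < 54 [not met]
  Not every element is met, so the franchisee fails to carry Stage 3.
So the franchisor prevails.

stage 3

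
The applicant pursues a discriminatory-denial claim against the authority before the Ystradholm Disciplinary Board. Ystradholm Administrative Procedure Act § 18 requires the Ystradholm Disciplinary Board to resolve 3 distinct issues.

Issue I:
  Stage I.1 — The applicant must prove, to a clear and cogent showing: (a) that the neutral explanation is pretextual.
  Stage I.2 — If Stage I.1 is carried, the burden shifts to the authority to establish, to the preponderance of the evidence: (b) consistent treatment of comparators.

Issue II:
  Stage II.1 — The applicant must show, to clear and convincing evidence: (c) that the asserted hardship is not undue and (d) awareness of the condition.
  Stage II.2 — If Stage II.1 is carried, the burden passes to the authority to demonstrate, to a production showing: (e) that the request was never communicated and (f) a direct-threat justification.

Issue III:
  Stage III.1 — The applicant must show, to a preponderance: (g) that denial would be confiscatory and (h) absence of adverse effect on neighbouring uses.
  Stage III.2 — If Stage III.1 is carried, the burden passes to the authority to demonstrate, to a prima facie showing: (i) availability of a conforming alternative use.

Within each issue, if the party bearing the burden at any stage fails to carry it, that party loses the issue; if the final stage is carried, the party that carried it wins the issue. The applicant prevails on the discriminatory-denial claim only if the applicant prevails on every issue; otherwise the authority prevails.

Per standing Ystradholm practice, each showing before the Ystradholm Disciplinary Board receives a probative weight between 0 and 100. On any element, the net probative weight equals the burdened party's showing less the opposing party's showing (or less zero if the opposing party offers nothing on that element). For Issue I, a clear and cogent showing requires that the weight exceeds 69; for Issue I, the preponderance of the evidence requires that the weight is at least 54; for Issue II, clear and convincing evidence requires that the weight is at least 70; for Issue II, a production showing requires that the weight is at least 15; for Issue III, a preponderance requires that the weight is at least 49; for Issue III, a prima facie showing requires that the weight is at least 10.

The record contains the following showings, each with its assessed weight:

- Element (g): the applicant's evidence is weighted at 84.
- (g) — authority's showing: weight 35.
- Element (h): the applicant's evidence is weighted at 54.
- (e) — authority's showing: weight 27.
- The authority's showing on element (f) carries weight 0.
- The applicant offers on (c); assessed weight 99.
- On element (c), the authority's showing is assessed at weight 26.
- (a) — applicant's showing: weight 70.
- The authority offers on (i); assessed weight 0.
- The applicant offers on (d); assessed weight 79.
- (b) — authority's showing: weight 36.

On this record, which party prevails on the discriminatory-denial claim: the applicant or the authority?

— Issue I —
At Stage I.1 the applicant must meet a clear and cogent showing (weight exceeds 69): on (a) the weight is 70, > 69, so (a) meets the standard.
  Stage I.1 carried; the burden shifts to the authority.
At Stage I.2 the authority must meet the preponderance of the evidence (weight is at least 54): on (b) the weight is 36, < 54, so (b) does not meet the standard.
  Not every element is met, so the authority fails to carry Stage I.2.
The analysis ends at Stage I.2; the applicant prevails on this issue.
— Issue II —
At Stage II.1 the applicant must meet clear and convincing evidence (weight is at least 70): on (c) the weight is 99 less the opposing 26 gives net 73, which does reach 70, so (c) meets the standard; on (d) the weight is 79, ≥ 70, so (d) meets the standard.
  All elements met. The burden passes to the authority.
At Stage II.2 the authority must meet a production showing (weight is at least 15): on (e) the weight is 27, which does reach 15, so (e) meets the standard; on (f) the weight is 0, < 15, so (f) does not meet the standard.
  Stage II.2 not carried; the authority fails its burden.
So the applicant prevails on this issue.
— Issue III —
Stage III.1 (applicant, a preponderance, weight is at least 49): (g) net 84−35=49 ≥ 49 — meets; (h) 54 ≥ 49 — meets.
  All elements met. The burden passes to the authority.
Stage III.2 (authority, a prima facie showing, weight is at least 10): (i) 0 < 10 — fails.
  Stage III.2 not carried; the authority fails its burden.
So the applicant prevails on this issue.
Per-issue: Issue I → applicant; Issue II → applicant; Issue III → applicant. The applicant must prevail on every issue; overall, the applicant prevails.

applicant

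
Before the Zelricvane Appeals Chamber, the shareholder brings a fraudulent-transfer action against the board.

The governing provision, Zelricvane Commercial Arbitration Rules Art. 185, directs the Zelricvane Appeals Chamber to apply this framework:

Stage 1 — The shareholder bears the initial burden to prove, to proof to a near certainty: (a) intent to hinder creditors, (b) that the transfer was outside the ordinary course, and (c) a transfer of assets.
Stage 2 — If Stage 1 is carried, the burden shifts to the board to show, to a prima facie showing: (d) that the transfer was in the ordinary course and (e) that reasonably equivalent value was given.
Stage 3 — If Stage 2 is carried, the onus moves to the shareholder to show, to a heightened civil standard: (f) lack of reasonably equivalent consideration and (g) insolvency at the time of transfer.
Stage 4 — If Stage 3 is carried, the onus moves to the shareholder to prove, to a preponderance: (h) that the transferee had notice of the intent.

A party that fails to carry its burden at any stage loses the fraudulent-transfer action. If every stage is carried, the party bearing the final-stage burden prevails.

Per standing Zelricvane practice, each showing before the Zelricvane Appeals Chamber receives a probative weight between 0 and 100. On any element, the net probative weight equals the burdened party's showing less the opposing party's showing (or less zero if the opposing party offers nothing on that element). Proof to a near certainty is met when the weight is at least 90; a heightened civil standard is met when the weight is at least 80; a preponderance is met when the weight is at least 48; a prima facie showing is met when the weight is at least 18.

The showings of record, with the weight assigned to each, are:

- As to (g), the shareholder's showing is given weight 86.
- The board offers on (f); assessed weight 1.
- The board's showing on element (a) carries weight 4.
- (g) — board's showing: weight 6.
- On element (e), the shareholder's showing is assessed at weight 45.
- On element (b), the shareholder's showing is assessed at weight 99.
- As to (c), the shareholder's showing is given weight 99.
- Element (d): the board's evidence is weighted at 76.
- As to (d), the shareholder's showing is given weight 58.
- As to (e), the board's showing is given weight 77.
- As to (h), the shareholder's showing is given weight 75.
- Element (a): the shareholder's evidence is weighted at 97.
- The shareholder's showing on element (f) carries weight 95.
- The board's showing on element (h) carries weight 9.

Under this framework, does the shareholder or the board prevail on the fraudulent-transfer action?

shareholder

Stage 1 — burden on shareholder; standard: proof to a near certainty (weight is at least 90).
    (a): 97 − 4 = 93 ≥ 90 [met]
    (b): 99 ≥ 90 [met]
    (c): 99 ≥ 90 [met]
  Stage 1 is satisfied; the onus moves to the board.
Stage 2 — burden on board; standard: a prima facie showing (weight is at least 18).
    (d): 76 − 58 = 18 ≥ 18 [met]
    (e): 77 − 45 = 32 ≥ 18 [met]
  Stage 2 carried; the burden shifts to the shareholder.
Stage 3 — burden on shareholder; standard: a heightened civil standard (weight is at least 80).
    (f): 95 − 1 = 94 ≥ 80 [met]
    (g): 86 − 6 = 80 ≥ 80 [met]
  Stage 3 carried; the burden remains with the shareholder.
Stage 4 — burden on shareholder; standard: a preponderance (weight is at least 48).
    (h): 75 − 9 = 66 ≥ 48 [met]
  All elements met at the final stage.
Every stage carried; the shareholder prevails.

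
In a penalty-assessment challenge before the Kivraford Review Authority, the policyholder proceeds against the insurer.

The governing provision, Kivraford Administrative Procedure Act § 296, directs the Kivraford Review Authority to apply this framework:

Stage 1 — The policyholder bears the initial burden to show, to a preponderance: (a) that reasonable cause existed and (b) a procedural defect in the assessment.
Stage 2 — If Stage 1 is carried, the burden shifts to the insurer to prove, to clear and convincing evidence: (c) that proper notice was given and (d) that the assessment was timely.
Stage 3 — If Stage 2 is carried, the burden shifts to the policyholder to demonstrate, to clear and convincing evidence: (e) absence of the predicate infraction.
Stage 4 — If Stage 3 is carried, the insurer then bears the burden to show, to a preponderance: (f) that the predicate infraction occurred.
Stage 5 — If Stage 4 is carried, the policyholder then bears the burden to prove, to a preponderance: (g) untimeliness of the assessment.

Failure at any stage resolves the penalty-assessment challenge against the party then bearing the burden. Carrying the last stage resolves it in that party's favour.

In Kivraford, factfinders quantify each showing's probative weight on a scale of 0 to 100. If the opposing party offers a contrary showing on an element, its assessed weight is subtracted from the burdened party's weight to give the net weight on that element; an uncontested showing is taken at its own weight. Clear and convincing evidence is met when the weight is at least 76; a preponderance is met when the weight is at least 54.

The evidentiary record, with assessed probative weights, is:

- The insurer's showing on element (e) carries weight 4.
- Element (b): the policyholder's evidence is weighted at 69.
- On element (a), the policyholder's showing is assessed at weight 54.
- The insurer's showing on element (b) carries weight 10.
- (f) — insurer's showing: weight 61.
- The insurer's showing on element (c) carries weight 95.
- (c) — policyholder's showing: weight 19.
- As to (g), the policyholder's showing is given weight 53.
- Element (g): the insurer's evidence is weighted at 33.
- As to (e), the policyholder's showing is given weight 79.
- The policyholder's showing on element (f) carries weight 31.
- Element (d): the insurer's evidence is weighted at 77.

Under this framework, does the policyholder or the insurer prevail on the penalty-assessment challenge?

insurer

Stage 1 — burden on policyholder; standard: a preponderance (weight is at least 54).
    (a): 54 ≥ 54 [met]
    (b): 69 − 10 = 59 ≥ 54 [met]
  All elements met. The burden passes to the insurer.
Stage 2 — burden on insurer; standard: clear and convincing evidence (weight is at least 76).
    (c): 95 − 19 = 76 ≥ 76 [met]
    (d): 77 ≥ 76 [met]
  All elements met. The burden passes to the policyholder.
Stage 3 — burden on policyholder; standard: clear and convincing evidence (weight is at least 76).
    (e): 79 − 4 = 75 < 76 [not met]
  The policyholder does not carry Stage 3.
So the insurer prevails.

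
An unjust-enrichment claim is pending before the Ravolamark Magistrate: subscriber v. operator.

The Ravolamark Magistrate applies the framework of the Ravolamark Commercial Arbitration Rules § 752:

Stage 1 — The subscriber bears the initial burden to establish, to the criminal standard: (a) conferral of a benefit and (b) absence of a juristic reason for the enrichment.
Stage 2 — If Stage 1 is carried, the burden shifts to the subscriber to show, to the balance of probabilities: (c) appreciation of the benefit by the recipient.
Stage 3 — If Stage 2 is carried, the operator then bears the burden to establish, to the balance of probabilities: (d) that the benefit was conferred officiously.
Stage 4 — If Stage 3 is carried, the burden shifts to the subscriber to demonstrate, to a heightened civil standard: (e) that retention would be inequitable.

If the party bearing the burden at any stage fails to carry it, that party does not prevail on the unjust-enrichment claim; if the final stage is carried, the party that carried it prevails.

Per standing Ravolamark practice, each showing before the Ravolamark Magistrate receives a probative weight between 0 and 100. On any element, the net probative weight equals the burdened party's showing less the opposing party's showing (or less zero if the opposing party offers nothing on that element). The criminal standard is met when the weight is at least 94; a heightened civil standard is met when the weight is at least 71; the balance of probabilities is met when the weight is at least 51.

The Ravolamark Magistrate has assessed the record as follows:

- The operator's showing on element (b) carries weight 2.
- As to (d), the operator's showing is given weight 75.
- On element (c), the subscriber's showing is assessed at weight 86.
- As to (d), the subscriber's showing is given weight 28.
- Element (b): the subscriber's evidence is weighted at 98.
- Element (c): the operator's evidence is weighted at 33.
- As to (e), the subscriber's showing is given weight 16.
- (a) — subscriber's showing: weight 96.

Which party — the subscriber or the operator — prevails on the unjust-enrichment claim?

Stage 1 (subscriber, the criminal standard, weight is at least 94): (a) 96 ≥ 94 — meets; (b) net 98−2=96 ≥ 94 — meets.
  Stage 1 carried; the burden remains with the subscriber.
Stage 2 (subscriber, the balance of probabilities, weight is at least 51): (c) net 86−33=53 ≥ 51 — meets.
  The subscriber carries Stage 2; the operator now bears the burden.
Stage 3 (operator, the balance of probabilities, weight is at least 51): (d) net 75−28=47 < 51 — fails.
  Not every element is met, so the operator fails to carry Stage 3.
The subscriber prevails.

subscriber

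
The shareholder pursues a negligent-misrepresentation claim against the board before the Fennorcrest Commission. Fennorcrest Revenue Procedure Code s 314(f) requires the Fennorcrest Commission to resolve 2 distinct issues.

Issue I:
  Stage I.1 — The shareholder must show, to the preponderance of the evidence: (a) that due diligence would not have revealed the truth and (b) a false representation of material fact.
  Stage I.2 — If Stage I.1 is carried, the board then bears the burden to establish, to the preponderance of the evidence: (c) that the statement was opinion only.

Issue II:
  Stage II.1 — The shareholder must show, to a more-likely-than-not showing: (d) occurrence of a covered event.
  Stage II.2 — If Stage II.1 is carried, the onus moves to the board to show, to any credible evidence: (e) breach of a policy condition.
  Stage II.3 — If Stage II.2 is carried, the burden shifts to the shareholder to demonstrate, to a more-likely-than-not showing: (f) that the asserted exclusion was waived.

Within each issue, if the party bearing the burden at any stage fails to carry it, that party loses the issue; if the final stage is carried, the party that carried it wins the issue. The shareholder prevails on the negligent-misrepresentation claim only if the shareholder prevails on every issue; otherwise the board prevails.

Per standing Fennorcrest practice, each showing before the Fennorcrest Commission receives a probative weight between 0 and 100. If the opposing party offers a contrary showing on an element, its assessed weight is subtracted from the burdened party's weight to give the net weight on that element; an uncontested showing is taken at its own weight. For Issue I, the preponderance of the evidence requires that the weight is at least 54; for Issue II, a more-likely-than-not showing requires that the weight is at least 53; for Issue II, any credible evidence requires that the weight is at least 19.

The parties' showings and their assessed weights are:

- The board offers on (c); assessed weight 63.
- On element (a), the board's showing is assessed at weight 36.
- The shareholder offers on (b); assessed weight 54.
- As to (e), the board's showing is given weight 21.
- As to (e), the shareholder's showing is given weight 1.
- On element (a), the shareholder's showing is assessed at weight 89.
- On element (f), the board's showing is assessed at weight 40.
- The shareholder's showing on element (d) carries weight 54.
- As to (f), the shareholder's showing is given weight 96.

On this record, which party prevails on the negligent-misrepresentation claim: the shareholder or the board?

— Issue I —
At Stage I.1 the shareholder must meet the preponderance of the evidence (weight is at least 54): on (a) the weight is 89 less the opposing 36 gives net 53, which does not reach 54, so (a) does not meet the standard; on (b) the weight is 54, ≥ 54, so (b) meets the standard.
  Not every element is met, so the shareholder fails to carry Stage I.1.
The board prevails on this issue.
— Issue II —
At Stage II.1 the shareholder must meet a more-likely-than-not showing (weight is at least 53): on (d) the weight is 54, which does reach 53, so (d) meets the standard.
  All elements met. The burden passes to the board.
At Stage II.2 the board must meet any credible evidence (weight is at least 19): on (e) the weight is 21 less the opposing 1 gives net 20, ≥ 19, so (e) meets the standard.
  Stage II.2 is satisfied; the onus moves to the shareholder.
At Stage II.3 the shareholder must meet a more-likely-than-not showing (weight is at least 53): on (f) the weight is 96 less the opposing 40 gives net 56, ≥ 53, so (f) meets the standard.
  The shareholder carries the last stage.
With every stage satisfied, the shareholder prevails on this issue.
Per-issue: Issue I → board; Issue II → shareholder. The shareholder must prevail on every issue; overall, the board prevails.

board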